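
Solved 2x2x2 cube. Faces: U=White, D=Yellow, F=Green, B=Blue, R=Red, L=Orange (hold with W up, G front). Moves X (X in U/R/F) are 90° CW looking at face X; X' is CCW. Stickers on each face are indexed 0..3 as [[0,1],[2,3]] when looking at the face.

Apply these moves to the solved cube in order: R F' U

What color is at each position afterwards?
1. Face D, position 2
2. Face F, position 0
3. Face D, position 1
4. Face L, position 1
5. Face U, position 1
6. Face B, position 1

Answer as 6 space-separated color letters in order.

Answer: Y B O Y W G

Derivation:
After move 1 (R): R=RRRR U=WGWG F=GYGY D=YBYB B=WBWB
After move 2 (F'): F=YYGG U=WGRR R=BRYR D=OOYB L=OGOW
After move 3 (U): U=RWRG F=BRGG R=WBYR B=OGWB L=YYOW
Query 1: D[2] = Y
Query 2: F[0] = B
Query 3: D[1] = O
Query 4: L[1] = Y
Query 5: U[1] = W
Query 6: B[1] = G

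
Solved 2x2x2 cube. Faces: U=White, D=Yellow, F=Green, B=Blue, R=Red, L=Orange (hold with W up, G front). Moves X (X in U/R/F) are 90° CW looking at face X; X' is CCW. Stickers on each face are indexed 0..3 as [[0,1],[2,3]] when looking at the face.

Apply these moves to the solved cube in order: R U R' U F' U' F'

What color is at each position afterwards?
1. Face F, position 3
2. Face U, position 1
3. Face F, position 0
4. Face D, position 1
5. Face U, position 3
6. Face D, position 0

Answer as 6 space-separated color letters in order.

Answer: B W W O Y Y

Derivation:
After move 1 (R): R=RRRR U=WGWG F=GYGY D=YBYB B=WBWB
After move 2 (U): U=WWGG F=RRGY R=WBRR B=OOWB L=GYOO
After move 3 (R'): R=BRWR U=WWGO F=RWGG D=YRYY B=BOBB
After move 4 (U): U=GWOW F=BRGG R=BOWR B=GYBB L=RWOO
After move 5 (F'): F=RGBG U=GWBW R=ROYR D=WOYY L=RWOO
After move 6 (U'): U=WWGB F=RWBG R=RGYR B=ROBB L=GYOO
After move 7 (F'): F=WGRB U=WWRY R=OGWR D=YOYY L=GBOG
Query 1: F[3] = B
Query 2: U[1] = W
Query 3: F[0] = W
Query 4: D[1] = O
Query 5: U[3] = Y
Query 6: D[0] = Y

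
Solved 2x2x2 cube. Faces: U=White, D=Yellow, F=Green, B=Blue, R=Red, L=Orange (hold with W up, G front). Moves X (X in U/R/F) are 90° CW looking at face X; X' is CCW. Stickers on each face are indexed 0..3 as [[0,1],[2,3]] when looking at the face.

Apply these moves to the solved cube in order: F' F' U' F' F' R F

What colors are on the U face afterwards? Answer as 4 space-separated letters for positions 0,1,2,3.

Answer: W G G O

Derivation:
After move 1 (F'): F=GGGG U=WWRR R=YRYR D=OOYY L=OWOW
After move 2 (F'): F=GGGG U=WWYY R=OROR D=WWYY L=OROR
After move 3 (U'): U=WYWY F=ORGG R=GGOR B=ORBB L=BBOR
After move 4 (F'): F=RGOG U=WYGO R=WGWR D=BRYY L=BYOW
After move 5 (F'): F=GGRO U=WYWW R=RGBR D=YWYY L=BOOG
After move 6 (R): R=BRRG U=WGWO F=GWRY D=YBYO B=WRYB
After move 7 (F): F=RGYW U=WGGO R=WROG D=RBYO L=BYOB
Query: U face = WGGO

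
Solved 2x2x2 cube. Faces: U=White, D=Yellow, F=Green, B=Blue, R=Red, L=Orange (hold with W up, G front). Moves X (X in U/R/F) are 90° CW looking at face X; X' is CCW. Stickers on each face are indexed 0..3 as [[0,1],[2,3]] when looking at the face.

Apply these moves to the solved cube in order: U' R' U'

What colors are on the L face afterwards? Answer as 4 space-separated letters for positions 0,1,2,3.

After move 1 (U'): U=WWWW F=OOGG R=GGRR B=RRBB L=BBOO
After move 2 (R'): R=GRGR U=WBWR F=OWGW D=YOYG B=YRYB
After move 3 (U'): U=BRWW F=BBGW R=OWGR B=GRYB L=YROO
Query: L face = YROO

Answer: Y R O O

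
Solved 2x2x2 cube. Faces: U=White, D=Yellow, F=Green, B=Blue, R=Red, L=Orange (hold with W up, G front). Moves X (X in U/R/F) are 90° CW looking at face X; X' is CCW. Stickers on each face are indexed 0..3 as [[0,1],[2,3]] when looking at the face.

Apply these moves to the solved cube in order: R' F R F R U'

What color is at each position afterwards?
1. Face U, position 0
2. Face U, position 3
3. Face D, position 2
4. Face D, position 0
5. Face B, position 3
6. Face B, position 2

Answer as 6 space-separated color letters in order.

Answer: G G Y R B G

Derivation:
After move 1 (R'): R=RRRR U=WBWB F=GWGW D=YGYG B=YBYB
After move 2 (F): F=GGWW U=WBOO R=WRBR D=RRYG L=OYOG
After move 3 (R): R=BWRR U=WGOW F=GRWG D=RYYY B=OBBB
After move 4 (F): F=WGGR U=WGGY R=OWWR D=RBYY L=OROY
After move 5 (R): R=WORW U=WGGR F=WBGY D=RBYO B=YBGB
After move 6 (U'): U=GRWG F=ORGY R=WBRW B=WOGB L=YBOY
Query 1: U[0] = G
Query 2: U[3] = G
Query 3: D[2] = Y
Query 4: D[0] = R
Query 5: B[3] = B
Query 6: B[2] = G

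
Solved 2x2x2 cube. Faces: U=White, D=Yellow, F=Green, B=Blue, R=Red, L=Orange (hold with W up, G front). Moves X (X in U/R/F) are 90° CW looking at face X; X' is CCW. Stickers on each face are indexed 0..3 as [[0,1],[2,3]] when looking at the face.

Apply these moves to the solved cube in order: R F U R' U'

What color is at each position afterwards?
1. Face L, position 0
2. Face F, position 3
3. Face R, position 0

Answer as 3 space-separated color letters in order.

Answer: B G W

Derivation:
After move 1 (R): R=RRRR U=WGWG F=GYGY D=YBYB B=WBWB
After move 2 (F): F=GGYY U=WGOO R=WRGR D=RRYB L=OYOB
After move 3 (U): U=OWOG F=WRYY R=WBGR B=OYWB L=GGOB
After move 4 (R'): R=BRWG U=OWOO F=WWYG D=RRYY B=BYRB
After move 5 (U'): U=WOOO F=GGYG R=WWWG B=BRRB L=BYOB
Query 1: L[0] = B
Query 2: F[3] = G
Query 3: R[0] = W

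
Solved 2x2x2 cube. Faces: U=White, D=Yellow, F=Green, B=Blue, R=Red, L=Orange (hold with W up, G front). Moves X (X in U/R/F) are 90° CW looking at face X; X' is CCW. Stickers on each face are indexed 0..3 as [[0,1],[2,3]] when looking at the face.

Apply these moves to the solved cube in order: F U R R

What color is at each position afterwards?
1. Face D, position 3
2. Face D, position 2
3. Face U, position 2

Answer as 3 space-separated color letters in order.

Answer: W Y O

Derivation:
After move 1 (F): F=GGGG U=WWOO R=WRWR D=RRYY L=OYOY
After move 2 (U): U=OWOW F=WRGG R=BBWR B=OYBB L=GGOY
After move 3 (R): R=WBRB U=OROG F=WRGY D=RBYO B=WYWB
After move 4 (R): R=RWBB U=OROY F=WBGO D=RWYW B=GYRB
Query 1: D[3] = W
Query 2: D[2] = Y
Query 3: U[2] = O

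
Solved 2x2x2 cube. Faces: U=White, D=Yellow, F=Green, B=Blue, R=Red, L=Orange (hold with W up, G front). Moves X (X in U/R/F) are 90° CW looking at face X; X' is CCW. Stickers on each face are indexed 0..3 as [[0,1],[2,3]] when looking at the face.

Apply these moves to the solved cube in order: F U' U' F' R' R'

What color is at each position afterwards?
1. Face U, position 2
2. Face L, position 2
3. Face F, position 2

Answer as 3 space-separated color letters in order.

After move 1 (F): F=GGGG U=WWOO R=WRWR D=RRYY L=OYOY
After move 2 (U'): U=WOWO F=OYGG R=GGWR B=WRBB L=BBOY
After move 3 (U'): U=OOWW F=BBGG R=OYWR B=GGBB L=WROY
After move 4 (F'): F=BGBG U=OOOW R=RYRR D=RYYY L=WWOW
After move 5 (R'): R=YRRR U=OBOG F=BOBW D=RGYG B=YGYB
After move 6 (R'): R=RRYR U=OYOY F=BBBG D=ROYW B=GGGB
Query 1: U[2] = O
Query 2: L[2] = O
Query 3: F[2] = B

Answer: O O B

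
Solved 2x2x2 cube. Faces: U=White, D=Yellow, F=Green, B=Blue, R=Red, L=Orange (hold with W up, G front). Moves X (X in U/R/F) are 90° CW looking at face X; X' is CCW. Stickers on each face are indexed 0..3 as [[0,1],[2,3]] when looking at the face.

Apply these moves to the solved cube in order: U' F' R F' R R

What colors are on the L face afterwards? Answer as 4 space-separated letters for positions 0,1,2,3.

Answer: B G O G

Derivation:
After move 1 (U'): U=WWWW F=OOGG R=GGRR B=RRBB L=BBOO
After move 2 (F'): F=OGOG U=WWGR R=YGYR D=BOYY L=BWOW
After move 3 (R): R=YYRG U=WGGG F=OOOY D=BBYR B=RRWB
After move 4 (F'): F=OYOO U=WGYR R=BYBG D=WWYR L=BGOG
After move 5 (R): R=BBGY U=WYYO F=OWOR D=WWYR B=RRGB
After move 6 (R): R=GBYB U=WWYR F=OWOR D=WGYR B=ORYB
Query: L face = BGOG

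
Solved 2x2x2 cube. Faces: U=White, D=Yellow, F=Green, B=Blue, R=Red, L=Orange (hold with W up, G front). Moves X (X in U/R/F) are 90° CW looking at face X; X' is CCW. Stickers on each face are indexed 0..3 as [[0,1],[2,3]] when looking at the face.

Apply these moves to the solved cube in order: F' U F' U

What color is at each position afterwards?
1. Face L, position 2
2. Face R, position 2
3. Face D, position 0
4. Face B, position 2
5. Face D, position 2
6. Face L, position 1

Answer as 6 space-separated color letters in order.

After move 1 (F'): F=GGGG U=WWRR R=YRYR D=OOYY L=OWOW
After move 2 (U): U=RWRW F=YRGG R=BBYR B=OWBB L=GGOW
After move 3 (F'): F=RGYG U=RWBY R=OBOR D=GWYY L=GWOR
After move 4 (U): U=BRYW F=OBYG R=OWOR B=GWBB L=RGOR
Query 1: L[2] = O
Query 2: R[2] = O
Query 3: D[0] = G
Query 4: B[2] = B
Query 5: D[2] = Y
Query 6: L[1] = G

Answer: O O G B Y G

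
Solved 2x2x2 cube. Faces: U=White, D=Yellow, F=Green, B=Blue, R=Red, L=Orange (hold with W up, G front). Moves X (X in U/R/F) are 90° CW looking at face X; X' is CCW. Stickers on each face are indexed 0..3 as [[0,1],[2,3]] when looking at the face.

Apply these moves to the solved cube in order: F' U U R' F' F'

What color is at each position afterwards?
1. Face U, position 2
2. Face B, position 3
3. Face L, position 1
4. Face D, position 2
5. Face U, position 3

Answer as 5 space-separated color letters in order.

After move 1 (F'): F=GGGG U=WWRR R=YRYR D=OOYY L=OWOW
After move 2 (U): U=RWRW F=YRGG R=BBYR B=OWBB L=GGOW
After move 3 (U): U=RRWW F=BBGG R=OWYR B=GGBB L=YROW
After move 4 (R'): R=WROY U=RBWG F=BRGW D=OBYG B=YGOB
After move 5 (F'): F=RWBG U=RBWO R=BROY D=RWYG L=YGOW
After move 6 (F'): F=WGRB U=RBBO R=WRRY D=GWYG L=YOOW
Query 1: U[2] = B
Query 2: B[3] = B
Query 3: L[1] = O
Query 4: D[2] = Y
Query 5: U[3] = O

Answer: B B O Y O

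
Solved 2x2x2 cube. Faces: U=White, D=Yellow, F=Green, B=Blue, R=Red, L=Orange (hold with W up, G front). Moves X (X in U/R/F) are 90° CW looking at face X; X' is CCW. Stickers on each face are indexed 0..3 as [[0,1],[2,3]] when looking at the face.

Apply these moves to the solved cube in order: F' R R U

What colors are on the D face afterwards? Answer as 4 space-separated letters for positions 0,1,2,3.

After move 1 (F'): F=GGGG U=WWRR R=YRYR D=OOYY L=OWOW
After move 2 (R): R=YYRR U=WGRG F=GOGY D=OBYB B=RBWB
After move 3 (R): R=RYRY U=WORY F=GBGB D=OWYR B=GBGB
After move 4 (U): U=RWYO F=RYGB R=GBRY B=OWGB L=GBOW
Query: D face = OWYR

Answer: O W Y R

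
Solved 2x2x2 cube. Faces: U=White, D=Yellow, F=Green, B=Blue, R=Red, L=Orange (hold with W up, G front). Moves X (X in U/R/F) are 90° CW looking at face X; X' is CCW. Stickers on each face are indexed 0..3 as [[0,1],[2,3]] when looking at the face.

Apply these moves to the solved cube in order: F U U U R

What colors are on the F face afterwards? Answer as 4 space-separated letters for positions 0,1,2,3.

Answer: O R G Y

Derivation:
After move 1 (F): F=GGGG U=WWOO R=WRWR D=RRYY L=OYOY
After move 2 (U): U=OWOW F=WRGG R=BBWR B=OYBB L=GGOY
After move 3 (U): U=OOWW F=BBGG R=OYWR B=GGBB L=WROY
After move 4 (U): U=WOWO F=OYGG R=GGWR B=WRBB L=BBOY
After move 5 (R): R=WGRG U=WYWG F=ORGY D=RBYW B=OROB
Query: F face = ORGY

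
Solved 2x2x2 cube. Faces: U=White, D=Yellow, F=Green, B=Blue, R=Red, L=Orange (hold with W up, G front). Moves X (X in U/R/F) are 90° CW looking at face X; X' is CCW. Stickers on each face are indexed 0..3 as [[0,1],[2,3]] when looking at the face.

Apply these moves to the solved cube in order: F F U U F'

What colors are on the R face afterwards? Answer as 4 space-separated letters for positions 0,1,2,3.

Answer: W R W R

Derivation:
After move 1 (F): F=GGGG U=WWOO R=WRWR D=RRYY L=OYOY
After move 2 (F): F=GGGG U=WWYY R=OROR D=WWYY L=OROR
After move 3 (U): U=YWYW F=ORGG R=BBOR B=ORBB L=GGOR
After move 4 (U): U=YYWW F=BBGG R=OROR B=GGBB L=OROR
After move 5 (F'): F=BGBG U=YYOO R=WRWR D=RRYY L=OWOW
Query: R face = WRWR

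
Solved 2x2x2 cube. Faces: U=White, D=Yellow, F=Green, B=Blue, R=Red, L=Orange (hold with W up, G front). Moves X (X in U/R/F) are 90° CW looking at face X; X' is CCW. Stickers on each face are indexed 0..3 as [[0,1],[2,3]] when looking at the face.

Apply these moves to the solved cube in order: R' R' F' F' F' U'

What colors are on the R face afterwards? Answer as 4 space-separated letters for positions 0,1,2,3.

After move 1 (R'): R=RRRR U=WBWB F=GWGW D=YGYG B=YBYB
After move 2 (R'): R=RRRR U=WYWY F=GBGB D=YWYW B=GBGB
After move 3 (F'): F=BBGG U=WYRR R=WRYR D=OOYW L=OYOW
After move 4 (F'): F=BGBG U=WYWY R=OROR D=YWYW L=OROR
After move 5 (F'): F=GGBB U=WYOO R=WRYR D=RRYW L=OYOW
After move 6 (U'): U=YOWO F=OYBB R=GGYR B=WRGB L=GBOW
Query: R face = GGYR

Answer: G G Y R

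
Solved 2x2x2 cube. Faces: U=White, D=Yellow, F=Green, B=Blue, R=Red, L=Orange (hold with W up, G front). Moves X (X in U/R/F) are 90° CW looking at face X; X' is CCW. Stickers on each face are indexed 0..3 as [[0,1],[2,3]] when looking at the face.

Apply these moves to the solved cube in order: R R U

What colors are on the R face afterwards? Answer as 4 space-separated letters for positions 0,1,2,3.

Answer: G B R R

Derivation:
After move 1 (R): R=RRRR U=WGWG F=GYGY D=YBYB B=WBWB
After move 2 (R): R=RRRR U=WYWY F=GBGB D=YWYW B=GBGB
After move 3 (U): U=WWYY F=RRGB R=GBRR B=OOGB L=GBOO
Query: R face = GBRR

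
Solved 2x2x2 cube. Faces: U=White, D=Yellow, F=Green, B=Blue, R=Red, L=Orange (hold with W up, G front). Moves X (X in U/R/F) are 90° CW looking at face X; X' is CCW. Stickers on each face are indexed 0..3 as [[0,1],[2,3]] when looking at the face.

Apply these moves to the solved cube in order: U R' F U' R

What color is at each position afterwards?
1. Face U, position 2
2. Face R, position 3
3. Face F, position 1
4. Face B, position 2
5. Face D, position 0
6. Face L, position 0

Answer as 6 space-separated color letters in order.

Answer: W R B G B Y

Derivation:
After move 1 (U): U=WWWW F=RRGG R=BBRR B=OOBB L=GGOO
After move 2 (R'): R=BRBR U=WBWO F=RWGW D=YRYG B=YOYB
After move 3 (F): F=GRWW U=WBOG R=WROR D=BBYG L=GYOR
After move 4 (U'): U=BGWO F=GYWW R=GROR B=WRYB L=YOOR
After move 5 (R): R=OGRR U=BYWW F=GBWG D=BYYW B=ORGB
Query 1: U[2] = W
Query 2: R[3] = R
Query 3: F[1] = B
Query 4: B[2] = G
Query 5: D[0] = B
Query 6: L[0] = Y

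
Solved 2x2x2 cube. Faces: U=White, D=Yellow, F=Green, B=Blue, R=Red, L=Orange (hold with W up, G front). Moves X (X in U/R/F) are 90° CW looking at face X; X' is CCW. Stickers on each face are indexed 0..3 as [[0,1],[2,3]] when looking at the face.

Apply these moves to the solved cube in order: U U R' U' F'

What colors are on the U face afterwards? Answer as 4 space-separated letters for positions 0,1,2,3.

After move 1 (U): U=WWWW F=RRGG R=BBRR B=OOBB L=GGOO
After move 2 (U): U=WWWW F=BBGG R=OORR B=GGBB L=RROO
After move 3 (R'): R=OROR U=WBWG F=BWGW D=YBYG B=YGYB
After move 4 (U'): U=BGWW F=RRGW R=BWOR B=ORYB L=YGOO
After move 5 (F'): F=RWRG U=BGBO R=BWYR D=GOYG L=YWOW
Query: U face = BGBO

Answer: B G B O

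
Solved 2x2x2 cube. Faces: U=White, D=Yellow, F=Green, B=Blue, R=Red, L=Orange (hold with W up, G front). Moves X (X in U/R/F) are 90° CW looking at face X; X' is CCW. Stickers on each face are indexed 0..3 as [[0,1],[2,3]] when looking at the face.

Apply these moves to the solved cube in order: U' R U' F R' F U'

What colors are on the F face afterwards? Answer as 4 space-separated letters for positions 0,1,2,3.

Answer: W R R G

Derivation:
After move 1 (U'): U=WWWW F=OOGG R=GGRR B=RRBB L=BBOO
After move 2 (R): R=RGRG U=WOWG F=OYGY D=YBYR B=WRWB
After move 3 (U'): U=OGWW F=BBGY R=OYRG B=RGWB L=WROO
After move 4 (F): F=GBYB U=OGOR R=WYWG D=ROYR L=WYOB
After move 5 (R'): R=YGWW U=OWOR F=GGYR D=RBYB B=RGOB
After move 6 (F): F=YGRG U=OWBY R=OGRW D=WYYB L=WROB
After move 7 (U'): U=WYOB F=WRRG R=YGRW B=OGOB L=RGOB
Query: F face = WRRG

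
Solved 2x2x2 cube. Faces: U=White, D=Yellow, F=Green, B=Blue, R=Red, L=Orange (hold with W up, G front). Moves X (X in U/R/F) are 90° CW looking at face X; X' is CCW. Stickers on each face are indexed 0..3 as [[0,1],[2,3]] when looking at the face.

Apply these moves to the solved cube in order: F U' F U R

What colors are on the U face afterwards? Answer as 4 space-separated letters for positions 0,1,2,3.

After move 1 (F): F=GGGG U=WWOO R=WRWR D=RRYY L=OYOY
After move 2 (U'): U=WOWO F=OYGG R=GGWR B=WRBB L=BBOY
After move 3 (F): F=GOGY U=WOYB R=WGOR D=WGYY L=BROR
After move 4 (U): U=YWBO F=WGGY R=WROR B=BRBB L=GOOR
After move 5 (R): R=OWRR U=YGBY F=WGGY D=WBYB B=ORWB
Query: U face = YGBY

Answer: Y G B Y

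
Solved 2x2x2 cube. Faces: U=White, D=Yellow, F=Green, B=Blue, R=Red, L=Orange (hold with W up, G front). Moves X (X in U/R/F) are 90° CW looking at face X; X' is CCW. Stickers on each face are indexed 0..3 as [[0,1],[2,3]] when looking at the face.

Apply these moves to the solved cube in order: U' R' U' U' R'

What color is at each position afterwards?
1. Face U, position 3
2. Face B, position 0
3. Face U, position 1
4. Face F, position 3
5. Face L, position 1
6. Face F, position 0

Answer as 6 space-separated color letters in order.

After move 1 (U'): U=WWWW F=OOGG R=GGRR B=RRBB L=BBOO
After move 2 (R'): R=GRGR U=WBWR F=OWGW D=YOYG B=YRYB
After move 3 (U'): U=BRWW F=BBGW R=OWGR B=GRYB L=YROO
After move 4 (U'): U=RWBW F=YRGW R=BBGR B=OWYB L=GROO
After move 5 (R'): R=BRBG U=RYBO F=YWGW D=YRYW B=GWOB
Query 1: U[3] = O
Query 2: B[0] = G
Query 3: U[1] = Y
Query 4: F[3] = W
Query 5: L[1] = R
Query 6: F[0] = Y

Answer: O G Y W R Y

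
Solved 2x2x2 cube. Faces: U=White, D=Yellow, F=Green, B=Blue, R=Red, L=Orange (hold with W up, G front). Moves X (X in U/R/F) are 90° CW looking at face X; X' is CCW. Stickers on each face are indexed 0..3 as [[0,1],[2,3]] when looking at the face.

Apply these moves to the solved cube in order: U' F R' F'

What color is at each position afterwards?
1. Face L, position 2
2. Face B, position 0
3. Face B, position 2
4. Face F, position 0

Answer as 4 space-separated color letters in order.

Answer: O Y G W

Derivation:
After move 1 (U'): U=WWWW F=OOGG R=GGRR B=RRBB L=BBOO
After move 2 (F): F=GOGO U=WWOB R=WGWR D=RGYY L=BYOY
After move 3 (R'): R=GRWW U=WBOR F=GWGB D=ROYO B=YRGB
After move 4 (F'): F=WBGG U=WBGW R=ORRW D=YYYO L=BROO
Query 1: L[2] = O
Query 2: B[0] = Y
Query 3: B[2] = G
Query 4: F[0] = W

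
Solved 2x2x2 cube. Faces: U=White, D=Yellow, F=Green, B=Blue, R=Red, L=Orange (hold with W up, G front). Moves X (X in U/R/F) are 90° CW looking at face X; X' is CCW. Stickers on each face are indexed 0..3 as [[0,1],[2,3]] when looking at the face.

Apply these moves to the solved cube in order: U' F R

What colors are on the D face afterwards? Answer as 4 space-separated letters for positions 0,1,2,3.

Answer: R B Y R

Derivation:
After move 1 (U'): U=WWWW F=OOGG R=GGRR B=RRBB L=BBOO
After move 2 (F): F=GOGO U=WWOB R=WGWR D=RGYY L=BYOY
After move 3 (R): R=WWRG U=WOOO F=GGGY D=RBYR B=BRWB
Query: D face = RBYR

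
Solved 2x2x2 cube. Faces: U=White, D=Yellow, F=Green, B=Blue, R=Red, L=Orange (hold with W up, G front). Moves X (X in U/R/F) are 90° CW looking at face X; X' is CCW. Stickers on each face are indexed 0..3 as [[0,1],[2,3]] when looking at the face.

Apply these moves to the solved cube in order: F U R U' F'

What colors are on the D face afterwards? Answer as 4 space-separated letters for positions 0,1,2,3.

Answer: Y Y Y O

Derivation:
After move 1 (F): F=GGGG U=WWOO R=WRWR D=RRYY L=OYOY
After move 2 (U): U=OWOW F=WRGG R=BBWR B=OYBB L=GGOY
After move 3 (R): R=WBRB U=OROG F=WRGY D=RBYO B=WYWB
After move 4 (U'): U=RGOO F=GGGY R=WRRB B=WBWB L=WYOY
After move 5 (F'): F=GYGG U=RGWR R=BRRB D=YYYO L=WOOO
Query: D face = YYYO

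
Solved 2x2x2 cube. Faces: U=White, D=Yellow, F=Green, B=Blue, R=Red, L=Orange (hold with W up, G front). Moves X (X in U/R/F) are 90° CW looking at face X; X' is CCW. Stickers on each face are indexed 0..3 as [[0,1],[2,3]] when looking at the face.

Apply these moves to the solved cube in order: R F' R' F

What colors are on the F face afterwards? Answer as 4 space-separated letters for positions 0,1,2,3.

Answer: G Y R G

Derivation:
After move 1 (R): R=RRRR U=WGWG F=GYGY D=YBYB B=WBWB
After move 2 (F'): F=YYGG U=WGRR R=BRYR D=OOYB L=OGOW
After move 3 (R'): R=RRBY U=WWRW F=YGGR D=OYYG B=BBOB
After move 4 (F): F=GYRG U=WWWG R=RRWY D=BRYG L=OOOY
Query: F face = GYRG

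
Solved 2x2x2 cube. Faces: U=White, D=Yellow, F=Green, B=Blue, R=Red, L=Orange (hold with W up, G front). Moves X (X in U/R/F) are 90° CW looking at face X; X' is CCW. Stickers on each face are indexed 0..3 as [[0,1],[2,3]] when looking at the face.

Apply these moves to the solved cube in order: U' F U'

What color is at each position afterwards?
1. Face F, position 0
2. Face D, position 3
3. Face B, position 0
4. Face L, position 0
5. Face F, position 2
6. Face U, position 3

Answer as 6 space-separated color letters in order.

After move 1 (U'): U=WWWW F=OOGG R=GGRR B=RRBB L=BBOO
After move 2 (F): F=GOGO U=WWOB R=WGWR D=RGYY L=BYOY
After move 3 (U'): U=WBWO F=BYGO R=GOWR B=WGBB L=RROY
Query 1: F[0] = B
Query 2: D[3] = Y
Query 3: B[0] = W
Query 4: L[0] = R
Query 5: F[2] = G
Query 6: U[3] = O

Answer: B Y W R G O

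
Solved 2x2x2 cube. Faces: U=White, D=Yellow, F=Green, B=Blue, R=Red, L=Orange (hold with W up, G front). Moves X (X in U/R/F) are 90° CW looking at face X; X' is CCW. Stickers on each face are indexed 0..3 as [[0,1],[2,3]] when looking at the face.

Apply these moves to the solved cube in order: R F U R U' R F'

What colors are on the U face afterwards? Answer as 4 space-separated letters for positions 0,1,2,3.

After move 1 (R): R=RRRR U=WGWG F=GYGY D=YBYB B=WBWB
After move 2 (F): F=GGYY U=WGOO R=WRGR D=RRYB L=OYOB
After move 3 (U): U=OWOG F=WRYY R=WBGR B=OYWB L=GGOB
After move 4 (R): R=GWRB U=OROY F=WRYB D=RWYO B=GYWB
After move 5 (U'): U=RYOO F=GGYB R=WRRB B=GWWB L=GYOB
After move 6 (R): R=RWBR U=RGOB F=GWYO D=RWYG B=OWYB
After move 7 (F'): F=WOGY U=RGRB R=WWRR D=YBYG L=GBOO
Query: U face = RGRB

Answer: R G R B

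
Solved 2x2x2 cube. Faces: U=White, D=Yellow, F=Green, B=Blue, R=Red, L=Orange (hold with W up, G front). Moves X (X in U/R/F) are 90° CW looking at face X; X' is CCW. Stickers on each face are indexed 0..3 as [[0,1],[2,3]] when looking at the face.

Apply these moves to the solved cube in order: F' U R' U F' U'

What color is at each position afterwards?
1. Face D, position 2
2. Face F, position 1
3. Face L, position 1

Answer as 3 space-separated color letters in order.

Answer: Y B G

Derivation:
After move 1 (F'): F=GGGG U=WWRR R=YRYR D=OOYY L=OWOW
After move 2 (U): U=RWRW F=YRGG R=BBYR B=OWBB L=GGOW
After move 3 (R'): R=BRBY U=RBRO F=YWGW D=ORYG B=YWOB
After move 4 (U): U=RROB F=BRGW R=YWBY B=GGOB L=YWOW
After move 5 (F'): F=RWBG U=RRYB R=RWOY D=WWYG L=YBOO
After move 6 (U'): U=RBRY F=YBBG R=RWOY B=RWOB L=GGOO
Query 1: D[2] = Y
Query 2: F[1] = B
Query 3: L[1] = G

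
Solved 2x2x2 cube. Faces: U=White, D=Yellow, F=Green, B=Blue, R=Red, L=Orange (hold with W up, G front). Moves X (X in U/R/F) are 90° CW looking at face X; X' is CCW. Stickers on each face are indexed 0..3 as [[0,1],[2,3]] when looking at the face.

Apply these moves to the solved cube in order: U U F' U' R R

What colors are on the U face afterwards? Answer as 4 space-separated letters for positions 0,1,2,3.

After move 1 (U): U=WWWW F=RRGG R=BBRR B=OOBB L=GGOO
After move 2 (U): U=WWWW F=BBGG R=OORR B=GGBB L=RROO
After move 3 (F'): F=BGBG U=WWOR R=YOYR D=ROYY L=RWOW
After move 4 (U'): U=WRWO F=RWBG R=BGYR B=YOBB L=GGOW
After move 5 (R): R=YBRG U=WWWG F=ROBY D=RBYY B=OORB
After move 6 (R): R=RYGB U=WOWY F=RBBY D=RRYO B=GOWB
Query: U face = WOWY

Answer: W O W Y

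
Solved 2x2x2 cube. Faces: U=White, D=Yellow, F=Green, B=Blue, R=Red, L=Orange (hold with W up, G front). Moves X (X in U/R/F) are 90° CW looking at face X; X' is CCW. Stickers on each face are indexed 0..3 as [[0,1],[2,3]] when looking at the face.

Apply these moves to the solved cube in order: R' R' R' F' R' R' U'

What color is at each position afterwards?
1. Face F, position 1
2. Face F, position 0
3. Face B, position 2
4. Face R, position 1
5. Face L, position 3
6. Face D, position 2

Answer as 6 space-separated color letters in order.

Answer: G O Y W W Y

Derivation:
After move 1 (R'): R=RRRR U=WBWB F=GWGW D=YGYG B=YBYB
After move 2 (R'): R=RRRR U=WYWY F=GBGB D=YWYW B=GBGB
After move 3 (R'): R=RRRR U=WGWG F=GYGY D=YBYB B=WBWB
After move 4 (F'): F=YYGG U=WGRR R=BRYR D=OOYB L=OGOW
After move 5 (R'): R=RRBY U=WWRW F=YGGR D=OYYG B=BBOB
After move 6 (R'): R=RYRB U=WORB F=YWGW D=OGYR B=GBYB
After move 7 (U'): U=OBWR F=OGGW R=YWRB B=RYYB L=GBOW
Query 1: F[1] = G
Query 2: F[0] = O
Query 3: B[2] = Y
Query 4: R[1] = W
Query 5: L[3] = W
Query 6: D[2] = Y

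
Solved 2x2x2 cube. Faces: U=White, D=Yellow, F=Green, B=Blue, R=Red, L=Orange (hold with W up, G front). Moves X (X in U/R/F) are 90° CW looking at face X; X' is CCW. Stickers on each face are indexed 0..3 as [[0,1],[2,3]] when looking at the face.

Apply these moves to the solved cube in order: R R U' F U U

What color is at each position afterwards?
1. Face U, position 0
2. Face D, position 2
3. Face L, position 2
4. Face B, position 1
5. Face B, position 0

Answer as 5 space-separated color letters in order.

After move 1 (R): R=RRRR U=WGWG F=GYGY D=YBYB B=WBWB
After move 2 (R): R=RRRR U=WYWY F=GBGB D=YWYW B=GBGB
After move 3 (U'): U=YYWW F=OOGB R=GBRR B=RRGB L=GBOO
After move 4 (F): F=GOBO U=YYOB R=WBWR D=RGYW L=GYOW
After move 5 (U): U=OYBY F=WBBO R=RRWR B=GYGB L=GOOW
After move 6 (U): U=BOYY F=RRBO R=GYWR B=GOGB L=WBOW
Query 1: U[0] = B
Query 2: D[2] = Y
Query 3: L[2] = O
Query 4: B[1] = O
Query 5: B[0] = G

Answer: B Y O O G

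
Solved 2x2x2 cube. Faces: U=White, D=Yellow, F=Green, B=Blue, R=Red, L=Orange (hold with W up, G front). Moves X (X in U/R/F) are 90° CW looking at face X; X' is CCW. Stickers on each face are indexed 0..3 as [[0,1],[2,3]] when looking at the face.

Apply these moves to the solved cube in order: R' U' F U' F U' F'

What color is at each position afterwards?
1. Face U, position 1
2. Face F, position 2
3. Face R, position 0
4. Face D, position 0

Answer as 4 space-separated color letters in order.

After move 1 (R'): R=RRRR U=WBWB F=GWGW D=YGYG B=YBYB
After move 2 (U'): U=BBWW F=OOGW R=GWRR B=RRYB L=YBOO
After move 3 (F): F=GOWO U=BBOB R=WWWR D=RGYG L=YYOG
After move 4 (U'): U=BBBO F=YYWO R=GOWR B=WWYB L=RROG
After move 5 (F): F=WYOY U=BBGR R=BOOR D=WGYG L=RROG
After move 6 (U'): U=BRBG F=RROY R=WYOR B=BOYB L=WWOG
After move 7 (F'): F=RYRO U=BRWO R=GYWR D=WGYG L=WGOB
Query 1: U[1] = R
Query 2: F[2] = R
Query 3: R[0] = G
Query 4: D[0] = W

Answer: R R G W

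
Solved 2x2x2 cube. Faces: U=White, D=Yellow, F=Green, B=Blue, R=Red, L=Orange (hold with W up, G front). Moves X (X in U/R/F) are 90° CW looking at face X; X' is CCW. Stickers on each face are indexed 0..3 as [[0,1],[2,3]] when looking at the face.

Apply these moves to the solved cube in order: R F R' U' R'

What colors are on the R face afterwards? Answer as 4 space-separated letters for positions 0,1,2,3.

After move 1 (R): R=RRRR U=WGWG F=GYGY D=YBYB B=WBWB
After move 2 (F): F=GGYY U=WGOO R=WRGR D=RRYB L=OYOB
After move 3 (R'): R=RRWG U=WWOW F=GGYO D=RGYY B=BBRB
After move 4 (U'): U=WWWO F=OYYO R=GGWG B=RRRB L=BBOB
After move 5 (R'): R=GGGW U=WRWR F=OWYO D=RYYO B=YRGB
Query: R face = GGGW

Answer: G G G W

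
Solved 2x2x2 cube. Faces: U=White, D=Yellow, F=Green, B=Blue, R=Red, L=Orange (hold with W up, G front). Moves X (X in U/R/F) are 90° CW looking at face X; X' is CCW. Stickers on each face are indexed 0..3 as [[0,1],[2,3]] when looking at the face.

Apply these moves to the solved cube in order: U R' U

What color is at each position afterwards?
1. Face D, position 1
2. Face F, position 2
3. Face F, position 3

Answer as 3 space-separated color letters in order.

Answer: R G W

Derivation:
After move 1 (U): U=WWWW F=RRGG R=BBRR B=OOBB L=GGOO
After move 2 (R'): R=BRBR U=WBWO F=RWGW D=YRYG B=YOYB
After move 3 (U): U=WWOB F=BRGW R=YOBR B=GGYB L=RWOO
Query 1: D[1] = R
Query 2: F[2] = G
Query 3: F[3] = W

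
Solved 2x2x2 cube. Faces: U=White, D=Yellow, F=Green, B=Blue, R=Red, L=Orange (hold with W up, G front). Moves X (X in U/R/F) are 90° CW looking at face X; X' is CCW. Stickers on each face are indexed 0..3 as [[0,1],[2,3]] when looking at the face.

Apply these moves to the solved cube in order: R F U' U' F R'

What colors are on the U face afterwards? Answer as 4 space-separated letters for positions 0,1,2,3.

After move 1 (R): R=RRRR U=WGWG F=GYGY D=YBYB B=WBWB
After move 2 (F): F=GGYY U=WGOO R=WRGR D=RRYB L=OYOB
After move 3 (U'): U=GOWO F=OYYY R=GGGR B=WRWB L=WBOB
After move 4 (U'): U=OOGW F=WBYY R=OYGR B=GGWB L=WROB
After move 5 (F): F=YWYB U=OOBR R=GYWR D=GOYB L=WROR
After move 6 (R'): R=YRGW U=OWBG F=YOYR D=GWYB B=BGOB
Query: U face = OWBG

Answer: O W B G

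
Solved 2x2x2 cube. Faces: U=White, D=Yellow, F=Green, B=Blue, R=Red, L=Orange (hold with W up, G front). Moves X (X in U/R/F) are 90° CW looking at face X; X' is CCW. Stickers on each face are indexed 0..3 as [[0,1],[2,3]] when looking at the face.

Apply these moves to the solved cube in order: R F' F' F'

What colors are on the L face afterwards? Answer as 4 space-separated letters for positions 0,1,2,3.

After move 1 (R): R=RRRR U=WGWG F=GYGY D=YBYB B=WBWB
After move 2 (F'): F=YYGG U=WGRR R=BRYR D=OOYB L=OGOW
After move 3 (F'): F=YGYG U=WGBY R=OROR D=GWYB L=OROR
After move 4 (F'): F=GGYY U=WGOO R=WRGR D=RRYB L=OYOB
Query: L face = OYOB

Answer: O Y O B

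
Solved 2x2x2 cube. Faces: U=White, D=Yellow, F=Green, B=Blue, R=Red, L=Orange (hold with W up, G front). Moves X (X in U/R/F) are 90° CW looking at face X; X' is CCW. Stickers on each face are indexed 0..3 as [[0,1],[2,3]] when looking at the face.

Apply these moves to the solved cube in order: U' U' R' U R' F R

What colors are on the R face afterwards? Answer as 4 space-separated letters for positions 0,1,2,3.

After move 1 (U'): U=WWWW F=OOGG R=GGRR B=RRBB L=BBOO
After move 2 (U'): U=WWWW F=BBGG R=OORR B=GGBB L=RROO
After move 3 (R'): R=OROR U=WBWG F=BWGW D=YBYG B=YGYB
After move 4 (U): U=WWGB F=ORGW R=YGOR B=RRYB L=BWOO
After move 5 (R'): R=GRYO U=WYGR F=OWGB D=YRYW B=GRBB
After move 6 (F): F=GOBW U=WYOW R=GRRO D=YGYW L=BYOR
After move 7 (R): R=RGOR U=WOOW F=GGBW D=YBYG B=WRYB
Query: R face = RGOR

Answer: R G O R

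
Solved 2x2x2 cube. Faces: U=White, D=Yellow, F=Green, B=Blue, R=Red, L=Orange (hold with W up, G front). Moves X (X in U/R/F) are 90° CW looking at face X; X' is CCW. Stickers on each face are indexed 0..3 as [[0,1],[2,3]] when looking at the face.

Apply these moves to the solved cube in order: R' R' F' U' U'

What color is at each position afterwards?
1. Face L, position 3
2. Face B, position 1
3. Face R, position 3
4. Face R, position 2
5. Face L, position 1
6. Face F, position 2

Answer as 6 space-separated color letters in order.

After move 1 (R'): R=RRRR U=WBWB F=GWGW D=YGYG B=YBYB
After move 2 (R'): R=RRRR U=WYWY F=GBGB D=YWYW B=GBGB
After move 3 (F'): F=BBGG U=WYRR R=WRYR D=OOYW L=OYOW
After move 4 (U'): U=YRWR F=OYGG R=BBYR B=WRGB L=GBOW
After move 5 (U'): U=RRYW F=GBGG R=OYYR B=BBGB L=WROW
Query 1: L[3] = W
Query 2: B[1] = B
Query 3: R[3] = R
Query 4: R[2] = Y
Query 5: L[1] = R
Query 6: F[2] = G

Answer: W B R Y R G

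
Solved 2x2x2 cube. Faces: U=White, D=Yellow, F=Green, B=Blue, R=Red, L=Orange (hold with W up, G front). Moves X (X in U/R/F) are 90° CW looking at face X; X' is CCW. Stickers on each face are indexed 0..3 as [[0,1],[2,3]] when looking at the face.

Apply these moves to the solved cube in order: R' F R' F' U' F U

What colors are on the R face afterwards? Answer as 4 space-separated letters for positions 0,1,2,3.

After move 1 (R'): R=RRRR U=WBWB F=GWGW D=YGYG B=YBYB
After move 2 (F): F=GGWW U=WBOO R=WRBR D=RRYG L=OYOG
After move 3 (R'): R=RRWB U=WYOY F=GBWO D=RGYW B=GBRB
After move 4 (F'): F=BOGW U=WYRW R=GRRB D=YGYW L=OYOO
After move 5 (U'): U=YWWR F=OYGW R=BORB B=GRRB L=GBOO
After move 6 (F): F=GOWY U=YWOB R=WORB D=RBYW L=GYOG
After move 7 (U): U=OYBW F=WOWY R=GRRB B=GYRB L=GOOG
Query: R face = GRRB

Answer: G R R B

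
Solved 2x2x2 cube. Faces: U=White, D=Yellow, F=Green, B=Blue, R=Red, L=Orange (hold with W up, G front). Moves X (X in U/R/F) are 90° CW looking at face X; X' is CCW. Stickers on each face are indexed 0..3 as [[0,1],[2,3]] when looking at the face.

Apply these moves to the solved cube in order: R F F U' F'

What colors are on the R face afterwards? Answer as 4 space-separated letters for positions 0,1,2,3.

Answer: W G G R

Derivation:
After move 1 (R): R=RRRR U=WGWG F=GYGY D=YBYB B=WBWB
After move 2 (F): F=GGYY U=WGOO R=WRGR D=RRYB L=OYOB
After move 3 (F): F=YGYG U=WGBY R=OROR D=GWYB L=OROR
After move 4 (U'): U=GYWB F=ORYG R=YGOR B=ORWB L=WBOR
After move 5 (F'): F=RGOY U=GYYO R=WGGR D=BRYB L=WBOW
Query: R face = WGGR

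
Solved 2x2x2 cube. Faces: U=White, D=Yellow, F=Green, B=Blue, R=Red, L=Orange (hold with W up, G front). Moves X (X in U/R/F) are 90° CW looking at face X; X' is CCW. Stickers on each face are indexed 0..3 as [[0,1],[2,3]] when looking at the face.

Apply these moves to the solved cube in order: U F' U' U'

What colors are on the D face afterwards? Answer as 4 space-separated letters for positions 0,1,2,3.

Answer: G O Y Y

Derivation:
After move 1 (U): U=WWWW F=RRGG R=BBRR B=OOBB L=GGOO
After move 2 (F'): F=RGRG U=WWBR R=YBYR D=GOYY L=GWOW
After move 3 (U'): U=WRWB F=GWRG R=RGYR B=YBBB L=OOOW
After move 4 (U'): U=RBWW F=OORG R=GWYR B=RGBB L=YBOW
Query: D face = GOYY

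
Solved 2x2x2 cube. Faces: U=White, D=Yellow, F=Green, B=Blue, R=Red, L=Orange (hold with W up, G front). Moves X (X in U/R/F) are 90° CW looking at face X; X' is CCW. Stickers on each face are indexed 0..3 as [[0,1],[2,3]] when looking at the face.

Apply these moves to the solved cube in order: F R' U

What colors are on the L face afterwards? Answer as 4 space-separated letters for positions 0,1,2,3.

After move 1 (F): F=GGGG U=WWOO R=WRWR D=RRYY L=OYOY
After move 2 (R'): R=RRWW U=WBOB F=GWGO D=RGYG B=YBRB
After move 3 (U): U=OWBB F=RRGO R=YBWW B=OYRB L=GWOY
Query: L face = GWOY

Answer: G W O Y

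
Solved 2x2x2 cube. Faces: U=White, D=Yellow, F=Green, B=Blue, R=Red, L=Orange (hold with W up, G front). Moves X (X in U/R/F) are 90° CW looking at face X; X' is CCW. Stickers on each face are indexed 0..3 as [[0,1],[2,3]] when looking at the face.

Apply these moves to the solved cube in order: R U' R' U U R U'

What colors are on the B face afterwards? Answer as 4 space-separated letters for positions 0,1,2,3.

After move 1 (R): R=RRRR U=WGWG F=GYGY D=YBYB B=WBWB
After move 2 (U'): U=GGWW F=OOGY R=GYRR B=RRWB L=WBOO
After move 3 (R'): R=YRGR U=GWWR F=OGGW D=YOYY B=BRBB
After move 4 (U): U=WGRW F=YRGW R=BRGR B=WBBB L=OGOO
After move 5 (U): U=RWWG F=BRGW R=WBGR B=OGBB L=YROO
After move 6 (R): R=GWRB U=RRWW F=BOGY D=YBYO B=GGWB
After move 7 (U'): U=RWRW F=YRGY R=BORB B=GWWB L=GGOO
Query: B face = GWWB

Answer: G W W B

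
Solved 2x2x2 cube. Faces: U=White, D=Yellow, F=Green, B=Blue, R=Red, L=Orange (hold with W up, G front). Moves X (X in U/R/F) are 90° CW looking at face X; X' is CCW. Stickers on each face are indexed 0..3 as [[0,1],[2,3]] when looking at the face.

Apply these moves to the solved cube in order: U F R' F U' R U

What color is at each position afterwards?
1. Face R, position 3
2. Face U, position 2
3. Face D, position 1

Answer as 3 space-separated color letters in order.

After move 1 (U): U=WWWW F=RRGG R=BBRR B=OOBB L=GGOO
After move 2 (F): F=GRGR U=WWOG R=WBWR D=RBYY L=GYOY
After move 3 (R'): R=BRWW U=WBOO F=GWGG D=RRYR B=YOBB
After move 4 (F): F=GGGW U=WBYY R=OROW D=WBYR L=GROR
After move 5 (U'): U=BYWY F=GRGW R=GGOW B=ORBB L=YOOR
After move 6 (R): R=OGWG U=BRWW F=GBGR D=WBYO B=YRYB
After move 7 (U): U=WBWR F=OGGR R=YRWG B=YOYB L=GBOR
Query 1: R[3] = G
Query 2: U[2] = W
Query 3: D[1] = B

Answer: G W B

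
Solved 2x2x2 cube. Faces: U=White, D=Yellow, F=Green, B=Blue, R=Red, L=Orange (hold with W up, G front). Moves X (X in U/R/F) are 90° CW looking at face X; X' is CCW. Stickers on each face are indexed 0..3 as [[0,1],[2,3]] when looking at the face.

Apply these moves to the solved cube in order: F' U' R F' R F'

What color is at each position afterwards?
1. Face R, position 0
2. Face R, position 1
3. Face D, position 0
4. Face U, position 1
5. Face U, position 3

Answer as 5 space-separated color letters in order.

Answer: R B G Y G

Derivation:
After move 1 (F'): F=GGGG U=WWRR R=YRYR D=OOYY L=OWOW
After move 2 (U'): U=WRWR F=OWGG R=GGYR B=YRBB L=BBOW
After move 3 (R): R=YGRG U=WWWG F=OOGY D=OBYY B=RRRB
After move 4 (F'): F=OYOG U=WWYR R=BGOG D=BWYY L=BGOW
After move 5 (R): R=OBGG U=WYYG F=OWOY D=BRYR B=RRWB
After move 6 (F'): F=WYOO U=WYOG R=RBBG D=GWYR L=BGOY
Query 1: R[0] = R
Query 2: R[1] = B
Query 3: D[0] = G
Query 4: U[1] = Y
Query 5: U[3] = G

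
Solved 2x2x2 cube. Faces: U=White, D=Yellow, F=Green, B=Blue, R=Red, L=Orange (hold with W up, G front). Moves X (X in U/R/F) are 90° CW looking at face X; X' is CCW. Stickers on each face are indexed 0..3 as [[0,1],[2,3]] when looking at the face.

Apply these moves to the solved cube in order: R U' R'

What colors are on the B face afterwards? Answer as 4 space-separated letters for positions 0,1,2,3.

After move 1 (R): R=RRRR U=WGWG F=GYGY D=YBYB B=WBWB
After move 2 (U'): U=GGWW F=OOGY R=GYRR B=RRWB L=WBOO
After move 3 (R'): R=YRGR U=GWWR F=OGGW D=YOYY B=BRBB
Query: B face = BRBB

Answer: B R B B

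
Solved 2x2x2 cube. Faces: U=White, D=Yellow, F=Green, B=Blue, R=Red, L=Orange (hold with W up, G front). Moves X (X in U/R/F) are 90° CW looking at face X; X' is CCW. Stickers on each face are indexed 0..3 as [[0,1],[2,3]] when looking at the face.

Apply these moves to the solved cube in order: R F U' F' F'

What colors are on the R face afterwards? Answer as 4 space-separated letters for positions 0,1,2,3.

Answer: B G B R

Derivation:
After move 1 (R): R=RRRR U=WGWG F=GYGY D=YBYB B=WBWB
After move 2 (F): F=GGYY U=WGOO R=WRGR D=RRYB L=OYOB
After move 3 (U'): U=GOWO F=OYYY R=GGGR B=WRWB L=WBOB
After move 4 (F'): F=YYOY U=GOGG R=RGRR D=BBYB L=WOOW
After move 5 (F'): F=YYYO U=GORR R=BGBR D=OWYB L=WGOG
Query: R face = BGBR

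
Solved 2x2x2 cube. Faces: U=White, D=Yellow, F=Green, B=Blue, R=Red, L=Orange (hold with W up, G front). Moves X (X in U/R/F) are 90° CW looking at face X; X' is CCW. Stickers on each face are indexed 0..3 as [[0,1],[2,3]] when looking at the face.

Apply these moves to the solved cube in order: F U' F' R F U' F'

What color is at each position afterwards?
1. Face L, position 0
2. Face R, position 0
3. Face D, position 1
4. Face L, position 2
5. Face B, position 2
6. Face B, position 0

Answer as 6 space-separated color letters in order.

After move 1 (F): F=GGGG U=WWOO R=WRWR D=RRYY L=OYOY
After move 2 (U'): U=WOWO F=OYGG R=GGWR B=WRBB L=BBOY
After move 3 (F'): F=YGOG U=WOGW R=RGRR D=BYYY L=BOOW
After move 4 (R): R=RRRG U=WGGG F=YYOY D=BBYW B=WROB
After move 5 (F): F=OYYY U=WGWO R=GRGG D=RRYW L=BBOB
After move 6 (U'): U=GOWW F=BBYY R=OYGG B=GROB L=WROB
After move 7 (F'): F=BYBY U=GOOG R=RYRG D=RBYW L=WWOW
Query 1: L[0] = W
Query 2: R[0] = R
Query 3: D[1] = B
Query 4: L[2] = O
Query 5: B[2] = O
Query 6: B[0] = G

Answer: W R B O O G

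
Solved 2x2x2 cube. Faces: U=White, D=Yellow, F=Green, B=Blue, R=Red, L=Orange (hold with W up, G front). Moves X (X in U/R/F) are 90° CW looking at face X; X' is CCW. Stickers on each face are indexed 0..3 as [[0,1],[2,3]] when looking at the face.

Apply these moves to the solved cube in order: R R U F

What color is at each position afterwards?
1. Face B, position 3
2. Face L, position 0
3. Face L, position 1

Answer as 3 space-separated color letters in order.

After move 1 (R): R=RRRR U=WGWG F=GYGY D=YBYB B=WBWB
After move 2 (R): R=RRRR U=WYWY F=GBGB D=YWYW B=GBGB
After move 3 (U): U=WWYY F=RRGB R=GBRR B=OOGB L=GBOO
After move 4 (F): F=GRBR U=WWOB R=YBYR D=RGYW L=GYOW
Query 1: B[3] = B
Query 2: L[0] = G
Query 3: L[1] = Y

Answer: B G Y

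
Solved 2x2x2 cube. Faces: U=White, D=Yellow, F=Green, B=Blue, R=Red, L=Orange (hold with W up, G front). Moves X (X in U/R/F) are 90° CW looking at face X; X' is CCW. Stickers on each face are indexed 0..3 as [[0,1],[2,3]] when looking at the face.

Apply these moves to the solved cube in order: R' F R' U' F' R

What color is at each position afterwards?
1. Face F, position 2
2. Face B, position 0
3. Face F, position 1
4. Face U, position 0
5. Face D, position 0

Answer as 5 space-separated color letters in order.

After move 1 (R'): R=RRRR U=WBWB F=GWGW D=YGYG B=YBYB
After move 2 (F): F=GGWW U=WBOO R=WRBR D=RRYG L=OYOG
After move 3 (R'): R=RRWB U=WYOY F=GBWO D=RGYW B=GBRB
After move 4 (U'): U=YYWO F=OYWO R=GBWB B=RRRB L=GBOG
After move 5 (F'): F=YOOW U=YYGW R=GBRB D=BGYW L=GOOW
After move 6 (R): R=RGBB U=YOGW F=YGOW D=BRYR B=WRYB
Query 1: F[2] = O
Query 2: B[0] = W
Query 3: F[1] = G
Query 4: U[0] = Y
Query 5: D[0] = B

Answer: O W G Y B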